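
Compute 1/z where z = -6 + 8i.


|z|^2 = 36+64 = 100
1/z = (-6 - 8i)/100

1/z = -0.0600 - 0.0800i


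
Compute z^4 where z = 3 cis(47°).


r^4 = 3^4 = 81
n*theta = 4*47° = 188° = 188° (mod 360)
a = 81*cos(188°) = -80.2117
b = 81*sin(188°) = -11.2730

81 cis(188°) = -80.2117 - 11.2730i


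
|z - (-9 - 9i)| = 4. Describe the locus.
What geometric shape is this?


|z - z0| = r is a circle with center z0 and radius r.
Center = (-9, -9), radius = 4

Circle with center (-9, -9) and radius 4


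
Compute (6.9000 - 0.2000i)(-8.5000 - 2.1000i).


Real = 6.9*(-8.5) - (-0.2)*(-2.1) = -58.65 - 0.42 = -59.07
Imag = 6.9*(-2.1) - (8.5)*(-0.2) = -14.49 + 1.7 = -12.79

-59.0700 - 12.7900i


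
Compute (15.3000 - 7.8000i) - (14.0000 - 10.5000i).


Real: 15.3 - 14 = 1.3
Imag: -7.8 + 10.5 = 2.7

1.3000 + 2.7000i


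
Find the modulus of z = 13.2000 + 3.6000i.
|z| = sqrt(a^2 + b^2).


|z| = sqrt(13.2^2 + 3.6^2) = sqrt(174.24 + 12.96) = sqrt(187.2) = 13.6821

|z| = 13.6821


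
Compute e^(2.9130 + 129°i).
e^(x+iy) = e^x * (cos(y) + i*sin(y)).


e^2.9130 = 18.4120
cos(129°) = -0.62932
sin(129°) = 0.777146
Real = 18.4120*(-0.62932) = -11.5870
Imag = 18.4120*0.777146 = 14.3088

-11.5870 + 14.3088i


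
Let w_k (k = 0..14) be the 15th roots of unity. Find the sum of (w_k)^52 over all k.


The roots are w_k = w^k with w = e^(2*pi*i/15), and (w^k)^52 = (w^52)^k.
So S = 1 + u + u^2 + ... + u^(14) with u = w^52.
52 = 3*15 + 7, so 52 is not a multiple of 15: u = (w^15)^3 * w^7 = w^7 ≠ 1 (w is a primitive 15th root), while u^15 = (w^15)^52 = 1.
Geometric series: S = (1 - u^15)/(1 - u) = (1 - 1)/(1 - u) = 0

S = 0


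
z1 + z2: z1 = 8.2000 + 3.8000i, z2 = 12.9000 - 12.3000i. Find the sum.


Real: 8.2 + 12.9 = 21.1
Imag: 3.8 - 12.3 = -8.5

21.1000 - 8.5000i


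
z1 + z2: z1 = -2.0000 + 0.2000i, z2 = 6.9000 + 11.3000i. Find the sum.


Real: -2 + 6.9 = 4.9
Imag: 0.2 + 11.3 = 11.5

4.9000 + 11.5000i


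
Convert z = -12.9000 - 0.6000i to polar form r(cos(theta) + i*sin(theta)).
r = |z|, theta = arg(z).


r = sqrt(166.41+0.36) = sqrt(166.77) = 12.9139
theta = atan2(-0.6, -12.9) = -177.3370 degrees

r = 12.9139, theta = -177.3370 degrees


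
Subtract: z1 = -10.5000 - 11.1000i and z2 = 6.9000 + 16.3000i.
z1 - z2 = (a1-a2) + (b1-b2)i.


Real: -10.5 - 6.9 = -17.4
Imag: -11.1 - 16.3 = -27.4

-17.4000 - 27.4000i


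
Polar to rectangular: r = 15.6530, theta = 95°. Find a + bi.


a = 15.6530*cos(95°) = 15.6530*(-0.0871557) = -1.3642
b = 15.6530*sin(95°) = 15.6530*0.99619 = 15.5934

-1.3642 + 15.5934i


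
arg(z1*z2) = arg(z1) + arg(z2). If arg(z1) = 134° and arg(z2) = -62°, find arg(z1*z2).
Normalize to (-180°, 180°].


arg(z1*z2) = 134° - 62° = 72°
Normalized to (-180°, 180°]: 72°

72°


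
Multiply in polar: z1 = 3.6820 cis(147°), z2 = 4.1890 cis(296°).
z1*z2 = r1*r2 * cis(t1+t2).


r = 3.6820 * 4.1890 = 15.4239
theta = 147° + 296° = 443° = 83° (mod 360)

15.4239 cis(83°)


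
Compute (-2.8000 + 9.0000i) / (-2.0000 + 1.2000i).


Conjugate of z2 = -2.0000 - 1.2000i
Numerator: (-2.8000 + 9.0000i)(-2.0000 - 1.2000i) = 16.4000 - 14.6400i
Denominator: (-2)^2 + 1.2^2 = 5.44
Result = (16.4000 - 14.6400i)/5.44

3.0147 - 2.6912i


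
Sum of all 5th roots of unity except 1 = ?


With w = e^(2*pi*i/5), all 5 of the 5th roots of unity w^0 = 1, w, ..., w^(4) sum to 0: 1 + w + ... + w^(4) = (1 - w^5)/(1 - w) = 0 since w^5 = 1, w ≠ 1.
Removing the root 1: w + w^2 + ... + w^(4) = 0 - 1 = -1

Sum = -1


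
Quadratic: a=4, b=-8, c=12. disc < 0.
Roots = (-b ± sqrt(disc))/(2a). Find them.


disc = (-8)^2 - 4*4*12 = 64 - 192 = -128
sqrt(|disc|) = sqrt(128) = 11.3137
Real part = 8/(2*4) = 1.0000
Imag part = 11.3137/(2*4) = 1.4142

1.0000 ± 1.4142i


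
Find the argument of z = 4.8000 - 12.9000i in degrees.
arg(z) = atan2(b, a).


Re = 4.8, Im = -12.9
arg = atan2(-12.9, 4.8) = -69.5901 degrees

arg(z) = -69.5901 degrees


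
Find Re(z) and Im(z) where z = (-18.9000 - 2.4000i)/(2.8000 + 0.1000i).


Multiply by conjugate: (-18.9000 - 2.4000i)(2.8000 - 0.1000i) / (2.8^2 + 0.1^2)
Numerator real = -18.9*2.8 - (2.4)*0.1 = -53.16
Numerator imag = -2.4*2.8 - (-18.9)*0.1 = -4.83
Denominator = 7.85
Re(z) = -53.16/7.85 = -6.7720
Im(z) = -4.83/7.85 = -0.6153

Re(z) = -6.7720, Im(z) = -0.6153


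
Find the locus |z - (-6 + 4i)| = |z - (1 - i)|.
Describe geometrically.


Equal distances means the locus is the perpendicular bisector of z1 and z2.
Midpoint = ((-6+1)/2, (4+(-1))/2) = (-2.5000, 1.5000)

Perpendicular bisector through (-2.5000, 1.5000)


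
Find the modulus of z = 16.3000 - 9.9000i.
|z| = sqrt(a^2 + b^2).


|z| = sqrt(16.3^2 + (-9.9)^2) = sqrt(265.69 + 98.01) = sqrt(363.7) = 19.0709

|z| = 19.0709


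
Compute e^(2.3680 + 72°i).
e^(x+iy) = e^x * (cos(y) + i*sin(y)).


e^2.3680 = 10.6760
cos(72°) = 0.30902
sin(72°) = 0.95106
Real = 10.6760*0.30902 = 3.2991
Imag = 10.6760*0.95106 = 10.1535

3.2991 + 10.1535i


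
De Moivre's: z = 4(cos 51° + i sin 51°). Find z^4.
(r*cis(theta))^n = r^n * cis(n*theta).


r^4 = 4^4 = 256
n*theta = 4*51° = 204° = 204° (mod 360)
a = 256*cos(204°) = -233.8676
b = 256*sin(204°) = -104.1246

256 cis(204°) = -233.8676 - 104.1246i


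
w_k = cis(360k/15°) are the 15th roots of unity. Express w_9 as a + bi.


Angle = 360*9/15 = 216°
a = cos(216°) = -0.8090
b = sin(216°) = -0.5878

-0.8090 - 0.5878i


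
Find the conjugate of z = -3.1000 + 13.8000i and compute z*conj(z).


z_bar = -3.1000 - 13.8000i
z*z_bar = (-3.1)^2 + 13.8^2 = 9.61 + 190.44 = 200.05

z_bar = -3.1000 - 13.8000i, z*z_bar = 200.05


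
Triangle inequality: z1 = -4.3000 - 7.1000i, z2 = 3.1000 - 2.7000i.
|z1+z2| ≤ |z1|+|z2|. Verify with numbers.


|z1| = sqrt((-4.3)^2 + (-7.1)^2) = sqrt(68.9) = 8.3006
|z2| = sqrt(3.1^2 + (-2.7)^2) = sqrt(16.9) = 4.1110
z1+z2 = -1.2000 - 9.8000i
|z1+z2| = sqrt(97.48) = 9.8732
|z1|+|z2| = 8.3006 + 4.1110 = 12.4116

|z1+z2| = 9.8732 ≤ |z1|+|z2| = 12.4116 (verified)


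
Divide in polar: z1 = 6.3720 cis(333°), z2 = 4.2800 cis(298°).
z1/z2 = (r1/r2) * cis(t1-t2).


r = 6.3720 / 4.2800 = 1.4888
theta = 333° - 298° = 35° = 35° (mod 360)

1.4888 cis(35°)


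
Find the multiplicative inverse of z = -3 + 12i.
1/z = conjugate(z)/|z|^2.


|z|^2 = 9+144 = 153
1/z = (-3 - 12i)/153

1/z = -0.0196 - 0.0784i


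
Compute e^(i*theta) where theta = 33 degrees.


cos(33°) = 0.8387
sin(33°) = 0.5446

e^(i*33°) = 0.8387 + 0.5446i


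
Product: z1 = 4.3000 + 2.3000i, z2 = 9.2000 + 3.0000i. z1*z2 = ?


Real = 4.3*9.2 - 2.3*3 = 39.56 - 6.9 = 32.66
Imag = 4.3*3 + 9.2*2.3 = 12.9 + 21.16 = 34.06

32.6600 + 34.0600i


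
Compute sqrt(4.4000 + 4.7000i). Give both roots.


|z| = sqrt(19.36+22.09) = 6.4382
sqrt((|z|+a)/2) = sqrt((6.4382+4.4)/2) = sqrt(5.4191) = 2.3279
sqrt((|z|-a)/2) = sqrt((6.4382-4.4)/2) = sqrt(1.0191) = 1.0095

±(2.3279 + 1.0095i) i.e. 2.3279 + 1.0095i and -2.3279 - 1.0095i


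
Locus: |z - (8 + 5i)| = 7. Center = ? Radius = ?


|z - z0| = r is a circle with center z0 and radius r.
Center = (8, 5), radius = 7

Circle with center (8, 5) and radius 7


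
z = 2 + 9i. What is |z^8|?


|z| = sqrt(4+81) = sqrt(85) = 9.2195
|z^8| = |z|^8 = (sqrt(85))^8 = 85^4 = 52200625

|z^8| = 52200625


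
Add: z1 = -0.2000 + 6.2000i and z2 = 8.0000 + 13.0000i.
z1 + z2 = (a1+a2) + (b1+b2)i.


Real: -0.2 + 8 = 7.8
Imag: 6.2 + 13 = 19.2

7.8000 + 19.2000i


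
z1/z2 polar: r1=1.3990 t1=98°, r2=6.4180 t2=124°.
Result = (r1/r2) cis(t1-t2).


r = 1.3990 / 6.4180 = 0.2180
theta = 98° - 124° = -26° = 334° (mod 360)

0.2180 cis(334°)


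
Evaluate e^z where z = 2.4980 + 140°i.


e^2.4980 = 12.1582
cos(140°) = -0.76604
sin(140°) = 0.642788
Real = 12.1582*(-0.76604) = -9.3137
Imag = 12.1582*0.642788 = 7.8151

-9.3137 + 7.8151i


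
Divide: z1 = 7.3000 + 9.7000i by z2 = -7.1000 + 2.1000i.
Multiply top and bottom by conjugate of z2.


Conjugate of z2 = -7.1000 - 2.1000i
Numerator: (7.3000 + 9.7000i)(-7.1000 - 2.1000i) = -31.4600 - 84.2000i
Denominator: (-7.1)^2 + 2.1^2 = 54.82
Result = (-31.4600 - 84.2000i)/54.82

-0.5739 - 1.5359i


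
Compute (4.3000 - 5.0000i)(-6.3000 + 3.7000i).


Real = 4.3*(-6.3) - (-5)*3.7 = -27.09 - (-18.5) = -8.59
Imag = 4.3*3.7 - (6.3)*(-5) = 15.91 + 31.5 = 47.41

-8.5900 + 47.4100i


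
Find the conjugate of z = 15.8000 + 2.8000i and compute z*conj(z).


z_bar = 15.8000 - 2.8000i
z*z_bar = 15.8^2 + 2.8^2 = 249.64 + 7.84 = 257.48

z_bar = 15.8000 - 2.8000i, z*z_bar = 257.48


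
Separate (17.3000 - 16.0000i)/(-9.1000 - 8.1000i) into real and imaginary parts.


Multiply by conjugate: (17.3000 - 16.0000i)(-9.1000 + 8.1000i) / ((-9.1)^2 + (-8.1)^2)
Numerator real = 17.3*(-9.1) - (16)*(-8.1) = -27.83
Numerator imag = -16*(-9.1) - 17.3*(-8.1) = 285.73
Denominator = 148.42
Re(z) = -27.83/148.42 = -0.1875
Im(z) = 285.73/148.42 = 1.9251

Re(z) = -0.1875, Im(z) = 1.9251


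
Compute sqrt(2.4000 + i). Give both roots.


|z| = sqrt(5.76+1) = 2.6000
sqrt((|z|+a)/2) = sqrt((2.6000+2.4)/2) = sqrt(2.5000) = 1.5811
sqrt((|z|-a)/2) = sqrt((2.6000-2.4)/2) = sqrt(0.1000) = 0.3162

±(1.5811 + 0.3162i) i.e. 1.5811 + 0.3162i and -1.5811 - 0.3162i


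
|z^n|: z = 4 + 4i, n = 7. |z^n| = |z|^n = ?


|z| = sqrt(16+16) = sqrt(32) = 5.6569
|z^7| = |z|^7 = (sqrt(32))^7 = 32^3 * sqrt(32) = 32768*sqrt(32)

|z^7| = 32768*sqrt(32) ≈ 185363.8000


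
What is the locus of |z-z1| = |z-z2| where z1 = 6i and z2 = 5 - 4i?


Equal distances means the locus is the perpendicular bisector of z1 and z2.
Midpoint = ((0+5)/2, (6+(-4))/2) = (2.5000, 1.0000)

Perpendicular bisector through (2.5000, 1.0000)


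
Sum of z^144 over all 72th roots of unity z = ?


The roots are w_k = w^k with w = e^(2*pi*i/72), and (w^k)^144 = (w^144)^k.
So S = 1 + u + u^2 + ... + u^(71) with u = w^144.
144 = 2*72 + 0, so 144 is a multiple of 72 and u = (w^72)^2 = 1.
Every one of the 72 terms equals 1: S = 72

S = 72


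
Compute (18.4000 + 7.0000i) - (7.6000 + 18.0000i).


Real: 18.4 - 7.6 = 10.8
Imag: 7 - 18 = -11

10.8000 - 11.0000i


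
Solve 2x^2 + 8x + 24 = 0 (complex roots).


disc = 8^2 - 4*2*24 = 64 - 192 = -128
sqrt(|disc|) = sqrt(128) = 11.3137
Real part = -8/(2*2) = -2.0000
Imag part = 11.3137/(2*2) = 2.8284

-2.0000 ± 2.8284i


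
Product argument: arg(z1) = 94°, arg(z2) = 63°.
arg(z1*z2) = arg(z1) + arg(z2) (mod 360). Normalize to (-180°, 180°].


arg(z1*z2) = 94° + 63° = 157°
Normalized to (-180°, 180°]: 157°

157°


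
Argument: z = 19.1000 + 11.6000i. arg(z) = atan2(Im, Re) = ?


Re = 19.1, Im = 11.6
arg = atan2(11.6, 19.1) = 31.2716 degrees

arg(z) = 31.2716 degrees


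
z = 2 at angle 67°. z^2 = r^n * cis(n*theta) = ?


r^2 = 2^2 = 4
n*theta = 2*67° = 134° = 134° (mod 360)
a = 4*cos(134°) = -2.7786
b = 4*sin(134°) = 2.8774

4 cis(134°) = -2.7786 + 2.8774i


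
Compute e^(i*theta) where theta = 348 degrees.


cos(348°) = 0.9781
sin(348°) = -0.2079

e^(i*348°) = 0.9781 - 0.2079i


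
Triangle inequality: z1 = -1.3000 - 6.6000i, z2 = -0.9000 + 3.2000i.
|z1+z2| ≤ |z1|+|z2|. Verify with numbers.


|z1| = sqrt((-1.3)^2 + (-6.6)^2) = sqrt(45.25) = 6.7268
|z2| = sqrt((-0.9)^2 + 3.2^2) = sqrt(11.05) = 3.3242
z1+z2 = -2.2000 - 3.4000i
|z1+z2| = sqrt(16.4) = 4.0497
|z1|+|z2| = 6.7268 + 3.3242 = 10.0510

|z1+z2| = 4.0497 ≤ |z1|+|z2| = 10.0510 (verified)


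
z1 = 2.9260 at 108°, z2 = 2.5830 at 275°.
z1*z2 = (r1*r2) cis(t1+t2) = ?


r = 2.9260 * 2.5830 = 7.5579
theta = 108° + 275° = 383° = 23° (mod 360)

7.5579 cis(23°)


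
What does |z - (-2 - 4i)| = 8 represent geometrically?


|z - z0| = r is a circle with center z0 and radius r.
Center = (-2, -4), radius = 8

Circle with center (-2, -4) and radius 8


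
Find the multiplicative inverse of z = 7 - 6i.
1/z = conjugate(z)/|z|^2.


|z|^2 = 49+36 = 85
1/z = (7 + 6i)/85

1/z = 0.0824 + 0.0706i


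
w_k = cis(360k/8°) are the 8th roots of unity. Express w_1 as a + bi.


Angle = 360*1/8 = 45°
a = cos(45°) = 0.7071
b = sin(45°) = 0.7071

0.7071 + 0.7071i


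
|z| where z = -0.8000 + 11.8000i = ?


|z| = sqrt((-0.8)^2 + 11.8^2) = sqrt(0.64 + 139.24) = sqrt(139.88) = 11.8271

|z| = 11.8271


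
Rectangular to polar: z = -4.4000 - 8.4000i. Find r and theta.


r = sqrt(19.36+70.56) = sqrt(89.92) = 9.4826
theta = atan2(-8.4, -4.4) = -117.6460 degrees

r = 9.4826, theta = -117.6460 degrees


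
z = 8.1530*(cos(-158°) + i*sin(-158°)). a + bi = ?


a = 8.1530*cos(-158°) = 8.1530*(-0.92718) = -7.5593
b = 8.1530*sin(-158°) = 8.1530*(-0.37461) = -3.0542

-7.5593 - 3.0542i


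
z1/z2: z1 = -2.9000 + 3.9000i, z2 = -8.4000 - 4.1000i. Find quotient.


Conjugate of z2 = -8.4000 + 4.1000i
Numerator: (-2.9000 + 3.9000i)(-8.4000 + 4.1000i) = 8.3700 - 44.6500i
Denominator: (-8.4)^2 + (-4.1)^2 = 87.37
Result = (8.3700 - 44.6500i)/87.37

0.0958 - 0.5110i


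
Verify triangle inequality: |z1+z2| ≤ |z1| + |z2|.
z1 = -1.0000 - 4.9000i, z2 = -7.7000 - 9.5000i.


|z1| = sqrt((-1)^2 + (-4.9)^2) = sqrt(25.01) = 5.0010
|z2| = sqrt((-7.7)^2 + (-9.5)^2) = sqrt(149.54) = 12.2287
z1+z2 = -8.7000 - 14.4000i
|z1+z2| = sqrt(283.05) = 16.8241
|z1|+|z2| = 5.0010 + 12.2287 = 17.2297

|z1+z2| = 16.8241 ≤ |z1|+|z2| = 17.2297 (verified)


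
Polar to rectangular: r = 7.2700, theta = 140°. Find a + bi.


a = 7.2700*cos(140°) = 7.2700*(-0.76604) = -5.5691
b = 7.2700*sin(140°) = 7.2700*0.64279 = 4.6731

-5.5691 + 4.6731i


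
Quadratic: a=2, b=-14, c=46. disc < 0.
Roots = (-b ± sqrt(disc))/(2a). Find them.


disc = (-14)^2 - 4*2*46 = 196 - 368 = -172
sqrt(|disc|) = sqrt(172) = 13.1149
Real part = 14/(2*2) = 3.5000
Imag part = 13.1149/(2*2) = 3.2787

3.5000 ± 3.2787i


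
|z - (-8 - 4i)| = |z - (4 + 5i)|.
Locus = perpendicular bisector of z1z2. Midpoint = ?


Equal distances means the locus is the perpendicular bisector of z1 and z2.
Midpoint = ((-8+4)/2, (-4+5)/2) = (-2.0000, 0.5000)

Perpendicular bisector through (-2.0000, 0.5000)


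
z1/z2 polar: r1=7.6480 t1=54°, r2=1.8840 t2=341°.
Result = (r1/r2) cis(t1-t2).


r = 7.6480 / 1.8840 = 4.0594
theta = 54° - 341° = -287° = 73° (mod 360)

4.0594 cis(73°)


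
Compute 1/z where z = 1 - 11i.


|z|^2 = 1+121 = 122
1/z = (1 + 11i)/122

1/z = 0.0082 + 0.0902i


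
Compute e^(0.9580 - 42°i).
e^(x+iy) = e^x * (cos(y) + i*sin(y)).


e^0.9580 = 2.6065
cos(-42°) = 0.74314
sin(-42°) = -0.66913
Real = 2.6065*0.74314 = 1.9370
Imag = 2.6065*(-0.66913) = -1.7441

1.9370 - 1.7441i


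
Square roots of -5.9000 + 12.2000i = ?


|z| = sqrt(34.81+148.84) = 13.5518
sqrt((|z|+a)/2) = sqrt((13.5518+(-5.9))/2) = sqrt(3.8259) = 1.9560
sqrt((|z|-a)/2) = sqrt((13.5518-(-5.9))/2) = sqrt(9.7259) = 3.1186

±(1.9560 + 3.1186i) i.e. 1.9560 + 3.1186i and -1.9560 - 3.1186i


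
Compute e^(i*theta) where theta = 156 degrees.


cos(156°) = -0.9135
sin(156°) = 0.4067

e^(i*156°) = -0.9135 + 0.4067i


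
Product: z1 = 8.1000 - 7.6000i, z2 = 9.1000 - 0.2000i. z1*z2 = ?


Real = 8.1*9.1 - (-7.6)*(-0.2) = 73.71 - 1.52 = 72.19
Imag = 8.1*(-0.2) + 9.1*(-7.6) = -1.62 - (69.16) = -70.78

72.1900 - 70.7800i


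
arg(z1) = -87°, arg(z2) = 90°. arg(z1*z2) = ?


arg(z1*z2) = -87° + 90° = 3°
Normalized to (-180°, 180°]: 3°

3°


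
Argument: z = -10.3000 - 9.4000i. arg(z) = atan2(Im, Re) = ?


Re = -10.3, Im = -9.4
arg = atan2(-9.4, -10.3) = -137.6158 degrees

arg(z) = -137.6158 degrees


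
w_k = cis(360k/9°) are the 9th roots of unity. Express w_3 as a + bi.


Angle = 360*3/9 = 120°
a = cos(120°) = -0.5000
b = sin(120°) = 0.8660

-0.5000 + 0.8660i


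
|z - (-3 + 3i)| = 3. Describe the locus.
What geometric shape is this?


|z - z0| = r is a circle with center z0 and radius r.
Center = (-3, 3), radius = 3

Circle with center (-3, 3) and radius 3


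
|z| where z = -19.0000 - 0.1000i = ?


|z| = sqrt((-19)^2 + (-0.1)^2) = sqrt(361 + 0.01) = sqrt(361.01) = 19.0003

|z| = 19.0003


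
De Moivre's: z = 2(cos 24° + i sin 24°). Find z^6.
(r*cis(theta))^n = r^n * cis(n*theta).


r^6 = 2^6 = 64
n*theta = 6*24° = 144° = 144° (mod 360)
a = 64*cos(144°) = -51.7771
b = 64*sin(144°) = 37.6183

64 cis(144°) = -51.7771 + 37.6183i


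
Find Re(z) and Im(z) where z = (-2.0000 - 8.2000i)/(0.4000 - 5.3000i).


Multiply by conjugate: (-2.0000 - 8.2000i)(0.4000 + 5.3000i) / (0.4^2 + (-5.3)^2)
Numerator real = -2*0.4 - (8.2)*(-5.3) = 42.66
Numerator imag = -8.2*0.4 - (-2)*(-5.3) = -13.88
Denominator = 28.25
Re(z) = 42.66/28.25 = 1.5101
Im(z) = -13.88/28.25 = -0.4913

Re(z) = 1.5101, Im(z) = -0.4913


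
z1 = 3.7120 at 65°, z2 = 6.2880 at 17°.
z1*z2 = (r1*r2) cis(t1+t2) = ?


r = 3.7120 * 6.2880 = 23.3411
theta = 65° + 17° = 82° = 82° (mod 360)

23.3411 cis(82°)


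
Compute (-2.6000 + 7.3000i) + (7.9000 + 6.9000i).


Real: -2.6 + 7.9 = 5.3
Imag: 7.3 + 6.9 = 14.2

5.3000 + 14.2000i


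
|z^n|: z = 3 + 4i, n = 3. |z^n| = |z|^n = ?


|z| = sqrt(9+16) = sqrt(25) = 5
|z^3| = |z|^3 = 5^3 = 125

|z^3| = 125


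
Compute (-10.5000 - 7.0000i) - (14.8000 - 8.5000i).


Real: -10.5 - 14.8 = -25.3
Imag: -7 + 8.5 = 1.5

-25.3000 + 1.5000i


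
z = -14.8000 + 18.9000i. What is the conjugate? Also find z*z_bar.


z_bar = -14.8000 - 18.9000i
z*z_bar = (-14.8)^2 + 18.9^2 = 219.04 + 357.21 = 576.25

z_bar = -14.8000 - 18.9000i, z*z_bar = 576.25


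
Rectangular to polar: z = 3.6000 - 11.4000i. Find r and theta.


r = sqrt(12.96+129.96) = sqrt(142.92) = 11.9549
theta = atan2(-11.4, 3.6) = -72.4744 degrees

r = 11.9549, theta = -72.4744 degrees


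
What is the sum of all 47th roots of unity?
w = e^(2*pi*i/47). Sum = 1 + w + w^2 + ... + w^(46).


The sum of all 47th roots of unity is 0.
Geometric series: (1 - w^47)/(1 - w) = (1-1)/(1-w) = 0 since w^47 = 1, w ≠ 1.
Alternatively: coefficient of z^46 in z^47 - 1 is 0.

0


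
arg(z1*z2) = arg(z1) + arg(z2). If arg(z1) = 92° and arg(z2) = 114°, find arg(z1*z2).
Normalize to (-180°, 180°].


arg(z1*z2) = 92° + 114° = 206°
Normalized to (-180°, 180°]: -154°

-154°


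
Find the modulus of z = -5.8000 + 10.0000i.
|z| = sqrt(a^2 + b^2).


|z| = sqrt((-5.8)^2 + 10^2) = sqrt(33.64 + 100) = sqrt(133.64) = 11.5603

|z| = 11.5603


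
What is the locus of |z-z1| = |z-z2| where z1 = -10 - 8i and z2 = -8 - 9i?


Equal distances means the locus is the perpendicular bisector of z1 and z2.
Midpoint = ((-10+(-8))/2, (-8+(-9))/2) = (-9.0000, -8.5000)

Perpendicular bisector through (-9.0000, -8.5000)


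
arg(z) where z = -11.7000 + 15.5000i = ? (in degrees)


Re = -11.7, Im = 15.5
arg = atan2(15.5, -11.7) = 127.0469 degrees

arg(z) = 127.0469 degrees


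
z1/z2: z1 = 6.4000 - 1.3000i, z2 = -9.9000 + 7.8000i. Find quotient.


Conjugate of z2 = -9.9000 - 7.8000i
Numerator: (6.4000 - 1.3000i)(-9.9000 - 7.8000i) = -73.5000 - 37.0500i
Denominator: (-9.9)^2 + 7.8^2 = 158.85
Result = (-73.5000 - 37.0500i)/158.85

-0.4627 - 0.2332i


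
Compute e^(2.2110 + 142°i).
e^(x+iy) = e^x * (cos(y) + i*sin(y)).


e^2.2110 = 9.12484
cos(142°) = -0.78801
sin(142°) = 0.61566
Real = 9.12484*(-0.78801) = -7.1905
Imag = 9.12484*0.61566 = 5.6178

-7.1905 + 5.6178i


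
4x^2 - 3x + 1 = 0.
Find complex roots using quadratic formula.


disc = (-3)^2 - 4*4*1 = 9 - 16 = -7
sqrt(|disc|) = sqrt(7) = 2.6458
Real part = 3/(2*4) = 0.3750
Imag part = 2.6458/(2*4) = 0.3307

0.3750 ± 0.3307i


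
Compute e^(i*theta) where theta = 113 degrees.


cos(113°) = -0.3907
sin(113°) = 0.9205

e^(i*113°) = -0.3907 + 0.9205i


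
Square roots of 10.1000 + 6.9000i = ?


|z| = sqrt(102.01+47.61) = 12.2319
sqrt((|z|+a)/2) = sqrt((12.2319+10.1)/2) = sqrt(11.1660) = 3.3416
sqrt((|z|-a)/2) = sqrt((12.2319-10.1)/2) = sqrt(1.0660) = 1.0325

±(3.3416 + 1.0325i) i.e. 3.3416 + 1.0325i and -3.3416 - 1.0325i


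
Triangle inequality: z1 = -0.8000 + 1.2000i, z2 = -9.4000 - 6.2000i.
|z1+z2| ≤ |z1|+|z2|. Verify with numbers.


|z1| = sqrt((-0.8)^2 + 1.2^2) = sqrt(2.08) = 1.4422
|z2| = sqrt((-9.4)^2 + (-6.2)^2) = sqrt(126.8) = 11.2606
z1+z2 = -10.2000 - 5.0000i
|z1+z2| = sqrt(129.04) = 11.3596
|z1|+|z2| = 1.4422 + 11.2606 = 12.7028

|z1+z2| = 11.3596 ≤ |z1|+|z2| = 12.7028 (verified)


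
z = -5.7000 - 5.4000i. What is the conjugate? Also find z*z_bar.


z_bar = -5.7000 + 5.4000i
z*z_bar = (-5.7)^2 + (-5.4)^2 = 32.49 + 29.16 = 61.65

z_bar = -5.7000 + 5.4000i, z*z_bar = 61.65


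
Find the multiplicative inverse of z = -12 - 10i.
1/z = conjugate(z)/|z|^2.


|z|^2 = 144+100 = 244
1/z = (-12 + 10i)/244

1/z = -0.0492 + 0.0410i


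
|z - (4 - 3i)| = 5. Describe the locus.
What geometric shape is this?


|z - z0| = r is a circle with center z0 and radius r.
Center = (4, -3), radius = 5

Circle with center (4, -3) and radius 5


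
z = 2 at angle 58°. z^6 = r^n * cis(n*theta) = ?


r^6 = 2^6 = 64
n*theta = 6*58° = 348° = 348° (mod 360)
a = 64*cos(348°) = 62.6014
b = 64*sin(348°) = -13.3063

64 cis(348°) = 62.6014 - 13.3063i


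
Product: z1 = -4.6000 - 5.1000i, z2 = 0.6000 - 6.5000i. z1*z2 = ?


Real = -4.6*0.6 - (-5.1)*(-6.5) = -2.76 - 33.15 = -35.91
Imag = -4.6*(-6.5) + 0.6*(-5.1) = 29.9 - (3.06) = 26.84

-35.9100 + 26.8400i


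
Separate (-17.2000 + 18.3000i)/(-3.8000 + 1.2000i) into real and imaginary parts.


Multiply by conjugate: (-17.2000 + 18.3000i)(-3.8000 - 1.2000i) / ((-3.8)^2 + 1.2^2)
Numerator real = -17.2*(-3.8) + 18.3*1.2 = 87.32
Numerator imag = 18.3*(-3.8) - (-17.2)*1.2 = -48.9
Denominator = 15.88
Re(z) = 87.32/15.88 = 5.4987
Im(z) = -48.9/15.88 = -3.0793

Re(z) = 5.4987, Im(z) = -3.0793


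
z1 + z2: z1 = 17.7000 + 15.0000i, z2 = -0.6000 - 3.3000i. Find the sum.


Real: 17.7 - 0.6 = 17.1
Imag: 15 - 3.3 = 11.7

17.1000 + 11.7000i


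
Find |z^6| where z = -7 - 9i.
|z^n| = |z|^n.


|z| = sqrt(49+81) = sqrt(130) = 11.4018
|z^6| = |z|^6 = (sqrt(130))^6 = 130^3 = 2197000

|z^6| = 2197000


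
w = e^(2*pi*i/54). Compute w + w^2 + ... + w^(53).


With w = e^(2*pi*i/54), all 54 of the 54th roots of unity w^0 = 1, w, ..., w^(53) sum to 0: 1 + w + ... + w^(53) = (1 - w^54)/(1 - w) = 0 since w^54 = 1, w ≠ 1.
Removing the root 1: w + w^2 + ... + w^(53) = 0 - 1 = -1

Sum = -1


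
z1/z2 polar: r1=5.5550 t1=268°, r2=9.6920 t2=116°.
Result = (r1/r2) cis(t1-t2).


r = 5.5550 / 9.6920 = 0.5732
theta = 268° - 116° = 152° = 152° (mod 360)

0.5732 cis(152°)


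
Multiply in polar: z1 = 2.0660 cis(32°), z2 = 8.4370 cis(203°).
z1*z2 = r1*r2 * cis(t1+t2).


r = 2.0660 * 8.4370 = 17.4308
theta = 32° + 203° = 235° = 235° (mod 360)

17.4308 cis(235°)


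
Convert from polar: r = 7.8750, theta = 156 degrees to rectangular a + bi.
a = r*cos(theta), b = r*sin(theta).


a = 7.8750*cos(156°) = 7.8750*(-0.91355) = -7.1942
b = 7.8750*sin(156°) = 7.8750*0.40674 = 3.2031

-7.1942 + 3.2031i


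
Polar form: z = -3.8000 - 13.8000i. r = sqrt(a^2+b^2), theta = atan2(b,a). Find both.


r = sqrt(14.44+190.44) = sqrt(204.88) = 14.3136
theta = atan2(-13.8, -3.8) = -105.3955 degrees

r = 14.3136, theta = -105.3955 degrees


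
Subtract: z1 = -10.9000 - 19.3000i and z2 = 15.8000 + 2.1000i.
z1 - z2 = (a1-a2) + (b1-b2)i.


Real: -10.9 - 15.8 = -26.7
Imag: -19.3 - 2.1 = -21.4

-26.7000 - 21.4000i


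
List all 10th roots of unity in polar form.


The 10th roots of unity are cis(360k/10°) for k=0..9
Angle step = 360/10 = 36°
Primitive root: cis(36°)
Primitive root = 0.8090 + 0.5878i

10 roots at angles: 0°, 36°, 72°, 108°, 144°, 180°, 216°, 252°, 288°, 324°


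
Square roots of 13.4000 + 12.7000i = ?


|z| = sqrt(179.56+161.29) = 18.4621
sqrt((|z|+a)/2) = sqrt((18.4621+13.4)/2) = sqrt(15.9311) = 3.9914
sqrt((|z|-a)/2) = sqrt((18.4621-13.4)/2) = sqrt(2.5311) = 1.5909

±(3.9914 + 1.5909i) i.e. 3.9914 + 1.5909i and -3.9914 - 1.5909i


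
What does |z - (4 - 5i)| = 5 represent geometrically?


|z - z0| = r is a circle with center z0 and radius r.
Center = (4, -5), radius = 5

Circle with center (4, -5) and radius 5


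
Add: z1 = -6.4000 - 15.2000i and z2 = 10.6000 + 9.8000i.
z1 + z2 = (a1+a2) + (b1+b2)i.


Real: -6.4 + 10.6 = 4.2
Imag: -15.2 + 9.8 = -5.4

4.2000 - 5.4000i


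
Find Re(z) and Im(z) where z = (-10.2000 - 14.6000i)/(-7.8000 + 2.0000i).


Multiply by conjugate: (-10.2000 - 14.6000i)(-7.8000 - 2.0000i) / ((-7.8)^2 + 2^2)
Numerator real = -10.2*(-7.8) - (14.6)*2 = 50.36
Numerator imag = -14.6*(-7.8) - (-10.2)*2 = 134.28
Denominator = 64.84
Re(z) = 50.36/64.84 = 0.7767
Im(z) = 134.28/64.84 = 2.0709

Re(z) = 0.7767, Im(z) = 2.0709


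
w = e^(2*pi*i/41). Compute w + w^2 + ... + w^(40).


With w = e^(2*pi*i/41), all 41 of the 41th roots of unity w^0 = 1, w, ..., w^(40) sum to 0: 1 + w + ... + w^(40) = (1 - w^41)/(1 - w) = 0 since w^41 = 1, w ≠ 1.
Removing the root 1: w + w^2 + ... + w^(40) = 0 - 1 = -1

Sum = -1


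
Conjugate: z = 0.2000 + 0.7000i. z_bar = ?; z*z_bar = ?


z_bar = 0.2000 - 0.7000i
z*z_bar = 0.2^2 + 0.7^2 = 0.04 + 0.49 = 0.53

z_bar = 0.2000 - 0.7000i, z*z_bar = 0.53


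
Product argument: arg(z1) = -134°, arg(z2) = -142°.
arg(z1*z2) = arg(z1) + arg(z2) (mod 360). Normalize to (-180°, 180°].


arg(z1*z2) = -134° - 142° = -276°
Normalized to (-180°, 180°]: 84°

84°


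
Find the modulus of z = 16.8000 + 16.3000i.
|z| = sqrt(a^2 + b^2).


|z| = sqrt(16.8^2 + 16.3^2) = sqrt(282.24 + 265.69) = sqrt(547.93) = 23.4079

|z| = 23.4079


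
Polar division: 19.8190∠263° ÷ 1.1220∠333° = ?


r = 19.8190 / 1.1220 = 17.6640
theta = 263° - 333° = -70° = 290° (mod 360)

17.6640 cis(290°)


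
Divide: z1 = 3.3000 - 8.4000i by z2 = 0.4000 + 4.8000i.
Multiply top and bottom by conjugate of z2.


Conjugate of z2 = 0.4000 - 4.8000i
Numerator: (3.3000 - 8.4000i)(0.4000 - 4.8000i) = -39.0000 - 19.2000i
Denominator: 0.4^2 + 4.8^2 = 23.2
Result = (-39.0000 - 19.2000i)/23.2

-1.6810 - 0.8276i


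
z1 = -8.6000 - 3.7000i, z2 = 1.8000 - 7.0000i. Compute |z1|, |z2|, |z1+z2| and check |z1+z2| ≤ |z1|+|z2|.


|z1| = sqrt((-8.6)^2 + (-3.7)^2) = sqrt(87.65) = 9.3622
|z2| = sqrt(1.8^2 + (-7)^2) = sqrt(52.24) = 7.2277
z1+z2 = -6.8000 - 10.7000i
|z1+z2| = sqrt(160.73) = 12.6779
|z1|+|z2| = 9.3622 + 7.2277 = 16.5899

|z1+z2| = 12.6779 ≤ |z1|+|z2| = 16.5899 (verified)


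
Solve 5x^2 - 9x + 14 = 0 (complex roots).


disc = (-9)^2 - 4*5*14 = 81 - 280 = -199
sqrt(|disc|) = sqrt(199) = 14.1067
Real part = 9/(2*5) = 0.9000
Imag part = 14.1067/(2*5) = 1.4107

0.9000 ± 1.4107i


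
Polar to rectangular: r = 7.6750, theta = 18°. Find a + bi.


a = 7.6750*cos(18°) = 7.6750*0.95106 = 7.2994
b = 7.6750*sin(18°) = 7.6750*0.30902 = 2.3717

7.2994 + 2.3717i


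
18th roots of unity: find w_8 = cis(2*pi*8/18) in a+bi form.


Angle = 360*8/18 = 160°
a = cos(160°) = -0.9397
b = sin(160°) = 0.3420

-0.9397 + 0.3420i


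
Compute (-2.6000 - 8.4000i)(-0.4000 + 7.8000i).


Real = -2.6*(-0.4) - (-8.4)*7.8 = 1.04 - (-65.52) = 66.56
Imag = -2.6*7.8 - (0.4)*(-8.4) = -20.28 + 3.36 = -16.92

66.5600 - 16.9200i


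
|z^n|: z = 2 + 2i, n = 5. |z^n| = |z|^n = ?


|z| = sqrt(4+4) = sqrt(8) = 2.8284
|z^5| = |z|^5 = (sqrt(8))^5 = 8^2 * sqrt(8) = 64*sqrt(8)

|z^5| = 64*sqrt(8) ≈ 181.0193


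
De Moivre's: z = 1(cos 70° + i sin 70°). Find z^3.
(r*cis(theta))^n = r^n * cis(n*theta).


r^3 = 1^3 = 1
n*theta = 3*70° = 210° = 210° (mod 360)
a = 1*cos(210°) = -0.8660
b = 1*sin(210°) = -0.5000

1 cis(210°) = -0.8660 - 0.5000i


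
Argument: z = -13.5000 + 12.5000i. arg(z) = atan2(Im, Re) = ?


Re = -13.5, Im = 12.5
arg = atan2(12.5, -13.5) = 137.2026 degrees

arg(z) = 137.2026 degrees


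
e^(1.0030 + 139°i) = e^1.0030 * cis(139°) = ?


e^1.0030 = 2.72645
cos(139°) = -0.7547
sin(139°) = 0.65606
Real = 2.72645*(-0.7547) = -2.0577
Imag = 2.72645*0.65606 = 1.7887

-2.0577 + 1.7887i


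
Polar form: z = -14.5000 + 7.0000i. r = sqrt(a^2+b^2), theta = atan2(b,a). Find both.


r = sqrt(210.25+49) = sqrt(259.25) = 16.1012
theta = atan2(7, -14.5) = 154.2307 degrees

r = 16.1012, theta = 154.2307 degrees


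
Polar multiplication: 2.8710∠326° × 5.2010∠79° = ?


r = 2.8710 * 5.2010 = 14.9321
theta = 326° + 79° = 405° = 45° (mod 360)

14.9321 cis(45°)


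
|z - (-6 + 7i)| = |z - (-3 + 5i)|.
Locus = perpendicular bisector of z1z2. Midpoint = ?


Equal distances means the locus is the perpendicular bisector of z1 and z2.
Midpoint = ((-6+(-3))/2, (7+5)/2) = (-4.5000, 6.0000)

Perpendicular bisector through (-4.5000, 6.0000)


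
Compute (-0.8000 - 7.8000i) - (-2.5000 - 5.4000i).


Real: -0.8 + 2.5 = 1.7
Imag: -7.8 + 5.4 = -2.4

1.7000 - 2.4000i


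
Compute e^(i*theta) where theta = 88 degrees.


cos(88°) = 0.0349
sin(88°) = 0.9994

e^(i*88°) = 0.0349 + 0.9994i


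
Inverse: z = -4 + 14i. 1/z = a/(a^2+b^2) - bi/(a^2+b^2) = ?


|z|^2 = 16+196 = 212
1/z = (-4 - 14i)/212

1/z = -0.0189 - 0.0660i


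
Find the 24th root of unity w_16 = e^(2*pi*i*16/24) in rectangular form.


Angle = 360*16/24 = 240°
a = cos(240°) = -0.5000
b = sin(240°) = -0.8660

-0.5000 - 0.8660i


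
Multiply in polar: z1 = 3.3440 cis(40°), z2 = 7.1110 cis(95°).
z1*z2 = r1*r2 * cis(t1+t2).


r = 3.3440 * 7.1110 = 23.7792
theta = 40° + 95° = 135° = 135° (mod 360)

23.7792 cis(135°)


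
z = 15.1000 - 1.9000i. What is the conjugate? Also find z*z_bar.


z_bar = 15.1000 + 1.9000i
z*z_bar = 15.1^2 + (-1.9)^2 = 228.01 + 3.61 = 231.62

z_bar = 15.1000 + 1.9000i, z*z_bar = 231.62


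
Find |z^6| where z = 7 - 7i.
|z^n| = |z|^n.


|z| = sqrt(49+49) = sqrt(98) = 9.8995
|z^6| = |z|^6 = (sqrt(98))^6 = 98^3 = 941192

|z^6| = 941192


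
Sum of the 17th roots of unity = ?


The sum of all 17th roots of unity is 0.
Geometric series: (1 - w^17)/(1 - w) = (1-1)/(1-w) = 0 since w^17 = 1, w ≠ 1.
Alternatively: coefficient of z^16 in z^17 - 1 is 0.

0


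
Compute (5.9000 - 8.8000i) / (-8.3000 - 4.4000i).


Conjugate of z2 = -8.3000 + 4.4000i
Numerator: (5.9000 - 8.8000i)(-8.3000 + 4.4000i) = -10.2500 + 99.0000i
Denominator: (-8.3)^2 + (-4.4)^2 = 88.25
Result = (-10.2500 + 99.0000i)/88.25

-0.1161 + 1.1218i


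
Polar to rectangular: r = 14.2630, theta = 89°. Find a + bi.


a = 14.2630*cos(89°) = 14.2630*0.01745 = 0.2489
b = 14.2630*sin(89°) = 14.2630*0.999848 = 14.2608

0.2489 + 14.2608i


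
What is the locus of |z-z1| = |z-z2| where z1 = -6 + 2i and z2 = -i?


Equal distances means the locus is the perpendicular bisector of z1 and z2.
Midpoint = ((-6+0)/2, (2+(-1))/2) = (-3.0000, 0.5000)

Perpendicular bisector through (-3.0000, 0.5000)


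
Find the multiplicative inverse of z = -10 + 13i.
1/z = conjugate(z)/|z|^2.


|z|^2 = 100+169 = 269
1/z = (-10 - 13i)/269

1/z = -0.0372 - 0.0483i


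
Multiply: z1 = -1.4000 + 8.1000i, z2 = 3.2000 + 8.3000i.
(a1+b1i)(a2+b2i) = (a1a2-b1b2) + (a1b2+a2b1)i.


Real = -1.4*3.2 - 8.1*8.3 = -4.48 - 67.23 = -71.71
Imag = -1.4*8.3 + 3.2*8.1 = -11.62 + 25.92 = 14.3

-71.7100 + 14.3000i


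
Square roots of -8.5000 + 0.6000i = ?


|z| = sqrt(72.25+0.36) = 8.5212
sqrt((|z|+a)/2) = sqrt((8.5212+(-8.5))/2) = sqrt(0.0106) = 0.1028
sqrt((|z|-a)/2) = sqrt((8.5212-(-8.5))/2) = sqrt(8.5106) = 2.9173

±(0.1028 + 2.9173i) i.e. 0.1028 + 2.9173i and -0.1028 - 2.9173i


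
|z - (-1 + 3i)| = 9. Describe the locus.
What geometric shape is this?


|z - z0| = r is a circle with center z0 and radius r.
Center = (-1, 3), radius = 9

Circle with center (-1, 3) and radius 9


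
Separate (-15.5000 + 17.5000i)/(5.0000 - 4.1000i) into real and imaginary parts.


Multiply by conjugate: (-15.5000 + 17.5000i)(5.0000 + 4.1000i) / (5^2 + (-4.1)^2)
Numerator real = -15.5*5 + 17.5*(-4.1) = -149.25
Numerator imag = 17.5*5 - (-15.5)*(-4.1) = 23.95
Denominator = 41.81
Re(z) = -149.25/41.81 = -3.5697
Im(z) = 23.95/41.81 = 0.5728

Re(z) = -3.5697, Im(z) = 0.5728


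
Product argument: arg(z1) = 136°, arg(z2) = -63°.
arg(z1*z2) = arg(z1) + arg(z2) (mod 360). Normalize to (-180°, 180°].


arg(z1*z2) = 136° - 63° = 73°
Normalized to (-180°, 180°]: 73°

73°


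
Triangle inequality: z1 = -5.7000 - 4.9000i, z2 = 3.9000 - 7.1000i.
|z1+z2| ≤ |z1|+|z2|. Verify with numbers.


|z1| = sqrt((-5.7)^2 + (-4.9)^2) = sqrt(56.5) = 7.5166
|z2| = sqrt(3.9^2 + (-7.1)^2) = sqrt(65.62) = 8.1006
z1+z2 = -1.8000 - 12.0000i
|z1+z2| = sqrt(147.24) = 12.1342
|z1|+|z2| = 7.5166 + 8.1006 = 15.6172

|z1+z2| = 12.1342 ≤ |z1|+|z2| = 15.6172 (verified)


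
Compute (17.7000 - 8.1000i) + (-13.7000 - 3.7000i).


Real: 17.7 - 13.7 = 4
Imag: -8.1 - 3.7 = -11.8

4.0000 - 11.8000i


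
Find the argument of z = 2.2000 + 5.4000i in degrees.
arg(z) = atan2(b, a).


Re = 2.2, Im = 5.4
arg = atan2(5.4, 2.2) = 67.8337 degrees

arg(z) = 67.8337 degrees


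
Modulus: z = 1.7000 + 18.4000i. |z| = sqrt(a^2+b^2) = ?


|z| = sqrt(1.7^2 + 18.4^2) = sqrt(2.89 + 338.56) = sqrt(341.45) = 18.4784

|z| = 18.4784


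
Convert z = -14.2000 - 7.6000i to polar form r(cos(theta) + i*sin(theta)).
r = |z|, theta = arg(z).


r = sqrt(201.64+57.76) = sqrt(259.4) = 16.1059
theta = atan2(-7.6, -14.2) = -151.8438 degrees

r = 16.1059, theta = -151.8438 degrees


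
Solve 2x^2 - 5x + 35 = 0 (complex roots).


disc = (-5)^2 - 4*2*35 = 25 - 280 = -255
sqrt(|disc|) = sqrt(255) = 15.9687
Real part = 5/(2*2) = 1.2500
Imag part = 15.9687/(2*2) = 3.9922

1.2500 ± 3.9922i


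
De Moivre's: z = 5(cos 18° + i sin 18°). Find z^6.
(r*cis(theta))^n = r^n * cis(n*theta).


r^6 = 5^6 = 15625
n*theta = 6*18° = 108° = 108° (mod 360)
a = 15625*cos(108°) = -4828.3905
b = 15625*sin(108°) = 14860.2581

15625 cis(108°) = -4828.3905 + 14860.2581i


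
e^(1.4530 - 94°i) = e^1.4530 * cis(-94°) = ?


e^1.4530 = 4.2759
cos(-94°) = -0.06976
sin(-94°) = -0.99756
Real = 4.2759*(-0.06976) = -0.2983
Imag = 4.2759*(-0.99756) = -4.2655

-0.2983 - 4.2655i


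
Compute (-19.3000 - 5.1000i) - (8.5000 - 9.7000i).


Real: -19.3 - 8.5 = -27.8
Imag: -5.1 + 9.7 = 4.6

-27.8000 + 4.6000i


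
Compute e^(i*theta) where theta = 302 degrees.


cos(302°) = 0.5299
sin(302°) = -0.8480

e^(i*302°) = 0.5299 - 0.8480i


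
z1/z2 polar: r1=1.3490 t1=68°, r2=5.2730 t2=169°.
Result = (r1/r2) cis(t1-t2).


r = 1.3490 / 5.2730 = 0.2558
theta = 68° - 169° = -101° = 259° (mod 360)

0.2558 cis(259°)


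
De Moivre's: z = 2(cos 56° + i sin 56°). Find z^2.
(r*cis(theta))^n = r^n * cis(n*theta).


r^2 = 2^2 = 4
n*theta = 2*56° = 112° = 112° (mod 360)
a = 4*cos(112°) = -1.4984
b = 4*sin(112°) = 3.7087

4 cis(112°) = -1.4984 + 3.7087i


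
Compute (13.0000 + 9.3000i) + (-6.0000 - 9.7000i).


Real: 13 - 6 = 7
Imag: 9.3 - 9.7 = -0.4

7.0000 - 0.4000i


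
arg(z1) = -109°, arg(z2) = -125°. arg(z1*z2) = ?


arg(z1*z2) = -109° - 125° = -234°
Normalized to (-180°, 180°]: 126°

126°


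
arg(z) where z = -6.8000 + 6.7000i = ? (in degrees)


Re = -6.8, Im = 6.7
arg = atan2(6.7, -6.8) = 135.4244 degrees

arg(z) = 135.4244 degrees


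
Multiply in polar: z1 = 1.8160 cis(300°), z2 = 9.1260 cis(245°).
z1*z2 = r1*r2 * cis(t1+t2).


r = 1.8160 * 9.1260 = 16.5728
theta = 300° + 245° = 545° = 185° (mod 360)

16.5728 cis(185°)


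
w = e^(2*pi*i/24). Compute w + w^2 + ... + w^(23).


With w = e^(2*pi*i/24), all 24 of the 24th roots of unity w^0 = 1, w, ..., w^(23) sum to 0: 1 + w + ... + w^(23) = (1 - w^24)/(1 - w) = 0 since w^24 = 1, w ≠ 1.
Removing the root 1: w + w^2 + ... + w^(23) = 0 - 1 = -1

Sum = -1


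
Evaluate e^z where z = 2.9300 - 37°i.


e^2.9300 = 18.7276
cos(-37°) = 0.79864
sin(-37°) = -0.60182
Real = 18.7276*0.79864 = 14.9566
Imag = 18.7276*(-0.60182) = -11.2706

14.9566 - 11.2706i


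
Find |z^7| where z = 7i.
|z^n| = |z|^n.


|z| = sqrt(0+49) = sqrt(49) = 7
|z^7| = |z|^7 = 7^7 = 823543

|z^7| = 823543


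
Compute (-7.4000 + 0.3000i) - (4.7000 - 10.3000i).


Real: -7.4 - 4.7 = -12.1
Imag: 0.3 + 10.3 = 10.6

-12.1000 + 10.6000i


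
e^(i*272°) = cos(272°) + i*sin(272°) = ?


cos(272°) = 0.0349
sin(272°) = -0.9994

e^(i*272°) = 0.0349 - 0.9994i


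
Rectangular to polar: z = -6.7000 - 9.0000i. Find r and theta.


r = sqrt(44.89+81) = sqrt(125.89) = 11.2201
theta = atan2(-9, -6.7) = -126.6656 degrees

r = 11.2201, theta = -126.6656 degrees


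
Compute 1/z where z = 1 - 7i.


|z|^2 = 1+49 = 50
1/z = (1 + 7i)/50

1/z = 0.0200 + 0.1400i


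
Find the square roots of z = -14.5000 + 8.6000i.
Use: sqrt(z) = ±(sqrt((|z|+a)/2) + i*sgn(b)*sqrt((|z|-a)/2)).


|z| = sqrt(210.25+73.96) = 16.8585
sqrt((|z|+a)/2) = sqrt((16.8585+(-14.5))/2) = sqrt(1.1793) = 1.0859
sqrt((|z|-a)/2) = sqrt((16.8585-(-14.5))/2) = sqrt(15.6793) = 3.9597

±(1.0859 + 3.9597i) i.e. 1.0859 + 3.9597i and -1.0859 - 3.9597i


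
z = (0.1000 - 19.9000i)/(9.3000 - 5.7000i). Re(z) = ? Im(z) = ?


Multiply by conjugate: (0.1000 - 19.9000i)(9.3000 + 5.7000i) / (9.3^2 + (-5.7)^2)
Numerator real = 0.1*9.3 - (19.9)*(-5.7) = 114.36
Numerator imag = -19.9*9.3 - 0.1*(-5.7) = -184.5
Denominator = 118.98
Re(z) = 114.36/118.98 = 0.9612
Im(z) = -184.5/118.98 = -1.5507

Re(z) = 0.9612, Im(z) = -1.5507


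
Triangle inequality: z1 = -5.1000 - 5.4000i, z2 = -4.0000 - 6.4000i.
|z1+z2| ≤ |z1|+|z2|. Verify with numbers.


|z1| = sqrt((-5.1)^2 + (-5.4)^2) = sqrt(55.17) = 7.4277
|z2| = sqrt((-4)^2 + (-6.4)^2) = sqrt(56.96) = 7.5472
z1+z2 = -9.1000 - 11.8000i
|z1+z2| = sqrt(222.05) = 14.9013
|z1|+|z2| = 7.4277 + 7.5472 = 14.9749

|z1+z2| = 14.9013 ≤ |z1|+|z2| = 14.9749 (verified)


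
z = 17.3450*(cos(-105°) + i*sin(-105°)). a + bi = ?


a = 17.3450*cos(-105°) = 17.3450*(-0.25882) = -4.4892
b = 17.3450*sin(-105°) = 17.3450*(-0.965926) = -16.7540

-4.4892 - 16.7540i


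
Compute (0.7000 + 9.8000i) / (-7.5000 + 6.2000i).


Conjugate of z2 = -7.5000 - 6.2000i
Numerator: (0.7000 + 9.8000i)(-7.5000 - 6.2000i) = 55.5100 - 77.8400i
Denominator: (-7.5)^2 + 6.2^2 = 94.69
Result = (55.5100 - 77.8400i)/94.69

0.5862 - 0.8221i


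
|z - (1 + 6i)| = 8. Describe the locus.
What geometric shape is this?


|z - z0| = r is a circle with center z0 and radius r.
Center = (1, 6), radius = 8

Circle with center (1, 6) and radius 8


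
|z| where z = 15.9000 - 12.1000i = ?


|z| = sqrt(15.9^2 + (-12.1)^2) = sqrt(252.81 + 146.41) = sqrt(399.22) = 19.9805

|z| = 19.9805


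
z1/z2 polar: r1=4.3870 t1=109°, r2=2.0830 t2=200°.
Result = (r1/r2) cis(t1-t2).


r = 4.3870 / 2.0830 = 2.1061
theta = 109° - 200° = -91° = 269° (mod 360)

2.1061 cis(269°)


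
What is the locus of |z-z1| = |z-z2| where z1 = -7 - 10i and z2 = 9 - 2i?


Equal distances means the locus is the perpendicular bisector of z1 and z2.
Midpoint = ((-7+9)/2, (-10+(-2))/2) = (1.0000, -6.0000)

Perpendicular bisector through (1.0000, -6.0000)


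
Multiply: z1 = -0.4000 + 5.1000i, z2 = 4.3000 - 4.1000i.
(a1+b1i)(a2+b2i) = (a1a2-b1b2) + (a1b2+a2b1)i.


Real = -0.4*4.3 - 5.1*(-4.1) = -1.72 - (-20.91) = 19.19
Imag = -0.4*(-4.1) + 4.3*5.1 = 1.64 + 21.93 = 23.57

19.1900 + 23.5700i


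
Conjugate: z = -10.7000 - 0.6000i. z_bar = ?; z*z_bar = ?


z_bar = -10.7000 + 0.6000i
z*z_bar = (-10.7)^2 + (-0.6)^2 = 114.49 + 0.36 = 114.85

z_bar = -10.7000 + 0.6000i, z*z_bar = 114.85


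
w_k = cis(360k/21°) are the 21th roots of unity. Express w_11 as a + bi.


Angle = 360*11/21 = 188.5714°
a = cos(188.5714°) = -0.9888
b = sin(188.5714°) = -0.1490

-0.9888 - 0.1490i


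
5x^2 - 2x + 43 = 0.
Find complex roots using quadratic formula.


disc = (-2)^2 - 4*5*43 = 4 - 860 = -856
sqrt(|disc|) = sqrt(856) = 29.2575
Real part = 2/(2*5) = 0.2000
Imag part = 29.2575/(2*5) = 2.9257

0.2000 ± 2.9257i
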